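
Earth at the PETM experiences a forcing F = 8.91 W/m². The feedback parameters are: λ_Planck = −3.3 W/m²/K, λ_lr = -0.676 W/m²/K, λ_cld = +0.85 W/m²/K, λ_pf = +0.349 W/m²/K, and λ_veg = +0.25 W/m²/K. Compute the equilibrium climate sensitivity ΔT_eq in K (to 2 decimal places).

3.53 K

Net feedback parameter λ = (−3.3) + (-0.676) + (+0.85) + (+0.349) + (+0.25) = -2.527 W/m²/K.
ΔT = −F/λ = −8.91/(-2.527) = 3.53 K.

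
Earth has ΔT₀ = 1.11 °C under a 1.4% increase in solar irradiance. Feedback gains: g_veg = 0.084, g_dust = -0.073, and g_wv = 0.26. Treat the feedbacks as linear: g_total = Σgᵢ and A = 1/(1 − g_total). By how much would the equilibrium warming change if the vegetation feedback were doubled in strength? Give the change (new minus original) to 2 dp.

0.20 °C

Original: g = 0.271, ΔT = 1.11/(1−0.271) = 1.5226 °C.
With doubled vegetation: g' = 0.355, ΔT' = 1.11/(1−0.355) = 1.7209 °C.
Change = 1.7209 − 1.5226 = 0.20 °C.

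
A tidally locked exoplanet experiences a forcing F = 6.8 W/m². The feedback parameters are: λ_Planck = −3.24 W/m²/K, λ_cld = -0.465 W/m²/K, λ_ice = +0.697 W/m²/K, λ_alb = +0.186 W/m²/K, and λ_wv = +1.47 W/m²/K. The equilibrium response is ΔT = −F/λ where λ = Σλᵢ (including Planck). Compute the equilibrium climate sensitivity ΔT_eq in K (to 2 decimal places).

Net feedback parameter λ = (−3.24) + (-0.465) + (+0.697) + (+0.186) + (+1.47) = -1.352 W/m²/K.
ΔT = −F/λ = −6.8/(-1.352) = 5.03 K.

5.03 K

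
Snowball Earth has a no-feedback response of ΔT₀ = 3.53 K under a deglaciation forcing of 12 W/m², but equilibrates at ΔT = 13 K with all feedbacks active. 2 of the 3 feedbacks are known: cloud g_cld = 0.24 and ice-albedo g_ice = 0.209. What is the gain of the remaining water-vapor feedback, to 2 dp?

Amplification A = ΔT/ΔT₀ = 13/3.53 = 3.683.
Total gain g = 1 − 1/A = 1 − 1/3.683 = 0.7285.
Known gains sum to 0.24 + 0.209 = 0.449.
g_wv = 0.7285 − 0.449 = 0.28.

0.28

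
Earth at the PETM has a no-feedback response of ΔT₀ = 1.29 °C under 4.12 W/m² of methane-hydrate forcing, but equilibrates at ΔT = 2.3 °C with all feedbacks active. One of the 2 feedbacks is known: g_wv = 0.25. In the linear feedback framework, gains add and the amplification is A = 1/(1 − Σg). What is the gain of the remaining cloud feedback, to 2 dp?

Amplification A = ΔT/ΔT₀ = 2.3/1.29 = 1.783.
Total gain g = 1 − 1/A = 1 − 1/1.783 = 0.4391.
The known gain is 0.25.
g_cld = 0.4391 − 0.25 = 0.19.

0.19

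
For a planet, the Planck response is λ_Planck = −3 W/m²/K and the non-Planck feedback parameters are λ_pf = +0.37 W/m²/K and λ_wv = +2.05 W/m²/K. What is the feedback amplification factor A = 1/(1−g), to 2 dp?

Convert to gains: g_pf = 0.37/3 = 0.1233; g_wv = 2.05/3 = 0.6833.
Total gain g = 0.8066.
A = 1/(1 − 0.8066) = 5.17.

5.17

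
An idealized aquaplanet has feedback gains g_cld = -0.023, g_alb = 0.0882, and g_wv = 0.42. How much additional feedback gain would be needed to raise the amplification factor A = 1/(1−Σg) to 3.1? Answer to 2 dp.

Current total gain = 0.4852.
Target gain for A = 3.1: g* = 1 − 1/3.1 = 0.6774.
Additional gain needed = 0.6774 − 0.4852 = 0.19.

0.19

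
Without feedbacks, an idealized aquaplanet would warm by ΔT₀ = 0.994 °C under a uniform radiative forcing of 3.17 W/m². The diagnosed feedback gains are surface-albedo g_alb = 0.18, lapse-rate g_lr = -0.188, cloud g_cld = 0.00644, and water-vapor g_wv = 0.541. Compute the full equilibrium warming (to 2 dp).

2.16 °C

Total gain g = 0.18 − 0.188 + 0.00644 + 0.541 = 0.53944.
Amplification A = 1/(1 − 0.53944) = 2.171.
ΔT = 0.994 × 2.171 = 2.16 °C.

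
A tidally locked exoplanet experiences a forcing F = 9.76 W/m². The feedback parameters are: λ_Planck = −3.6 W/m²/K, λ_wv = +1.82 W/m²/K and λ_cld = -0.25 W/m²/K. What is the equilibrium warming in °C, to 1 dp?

4.8 °C

Net feedback parameter λ = (−3.6) + (+1.82) + (-0.25) = -2.03 W/m²/K.
ΔT = −F/λ = −9.76/(-2.03) = 4.8 °C.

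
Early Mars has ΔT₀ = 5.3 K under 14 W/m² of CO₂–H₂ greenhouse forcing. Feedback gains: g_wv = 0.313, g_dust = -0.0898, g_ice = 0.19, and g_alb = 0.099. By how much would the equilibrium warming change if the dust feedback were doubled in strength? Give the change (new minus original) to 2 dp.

-1.69 K

Original: g = 0.5122, ΔT = 5.3/(1−0.5122) = 10.8651 K.
With doubled dust: g' = 0.4224, ΔT' = 5.3/(1−0.4224) = 9.1759 K.
Change = 9.1759 − 10.8651 = -1.69 K.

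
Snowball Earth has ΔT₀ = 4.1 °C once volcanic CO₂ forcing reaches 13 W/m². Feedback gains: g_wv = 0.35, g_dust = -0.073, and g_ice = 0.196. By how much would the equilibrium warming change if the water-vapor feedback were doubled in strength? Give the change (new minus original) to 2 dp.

Original: g = 0.473, ΔT = 4.1/(1−0.473) = 7.7799 °C.
With doubled water-vapor: g' = 0.823, ΔT' = 4.1/(1−0.823) = 23.1638 °C.
Change = 23.1638 − 7.7799 = 15.38 °C.

15.38 °C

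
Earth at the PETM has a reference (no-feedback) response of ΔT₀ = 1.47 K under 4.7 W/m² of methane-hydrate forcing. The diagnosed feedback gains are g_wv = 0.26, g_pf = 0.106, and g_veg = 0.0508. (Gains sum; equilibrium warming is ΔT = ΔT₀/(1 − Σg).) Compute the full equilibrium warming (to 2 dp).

Total gain g = 0.26 + 0.106 + 0.0508 = 0.4168.
Amplification A = 1/(1 − 0.4168) = 1.715.
ΔT = 1.47 × 1.715 = 2.52 K.

2.52 K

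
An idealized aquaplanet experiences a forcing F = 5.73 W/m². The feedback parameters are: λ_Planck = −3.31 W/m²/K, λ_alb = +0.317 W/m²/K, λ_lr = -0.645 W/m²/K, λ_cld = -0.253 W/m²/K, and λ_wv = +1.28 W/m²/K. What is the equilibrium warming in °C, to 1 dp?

2.2 °C

Net feedback parameter λ = (−3.31) + (+0.317) + (-0.645) + (-0.253) + (+1.28) = -2.611 W/m²/K.
ΔT = −F/λ = −5.73/(-2.611) = 2.2 °C.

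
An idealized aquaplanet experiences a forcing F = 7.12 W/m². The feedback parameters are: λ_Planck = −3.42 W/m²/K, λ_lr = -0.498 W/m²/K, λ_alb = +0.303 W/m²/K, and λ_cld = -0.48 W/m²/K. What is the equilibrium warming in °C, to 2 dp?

Net feedback parameter λ = (−3.42) + (-0.498) + (+0.303) + (-0.48) = -4.095 W/m²/K.
ΔT = −F/λ = −7.12/(-4.095) = 1.74 °C.

1.74 °C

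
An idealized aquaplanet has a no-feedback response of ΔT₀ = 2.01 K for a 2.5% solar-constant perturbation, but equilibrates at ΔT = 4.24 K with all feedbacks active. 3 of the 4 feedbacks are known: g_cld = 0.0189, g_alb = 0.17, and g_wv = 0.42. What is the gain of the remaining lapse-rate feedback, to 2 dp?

-0.08

Amplification A = ΔT/ΔT₀ = 4.24/2.01 = 2.109.
Total gain g = 1 − 1/A = 1 − 1/2.109 = 0.5258.
Known gains sum to 0.0189 + 0.17 + 0.42 = 0.6089.
g_lr = 0.5258 − 0.6089 = -0.08.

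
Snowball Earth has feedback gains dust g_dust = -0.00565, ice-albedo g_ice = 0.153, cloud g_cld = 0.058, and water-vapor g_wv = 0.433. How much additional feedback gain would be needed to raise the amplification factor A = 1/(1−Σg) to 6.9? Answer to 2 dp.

Current total gain = 0.63835.
Target gain for A = 6.9: g* = 1 − 1/6.9 = 0.8551.
Additional gain needed = 0.8551 − 0.63835 = 0.22.

0.22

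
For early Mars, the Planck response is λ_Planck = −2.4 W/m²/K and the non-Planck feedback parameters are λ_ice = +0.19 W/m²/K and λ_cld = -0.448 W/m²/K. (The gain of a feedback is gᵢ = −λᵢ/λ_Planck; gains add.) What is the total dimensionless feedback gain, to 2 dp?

-0.11

Convert to gains: g_ice = 0.19/2.4 = 0.07917; g_cld = -0.448/2.4 = -0.1867.
Total gain g = -0.10753.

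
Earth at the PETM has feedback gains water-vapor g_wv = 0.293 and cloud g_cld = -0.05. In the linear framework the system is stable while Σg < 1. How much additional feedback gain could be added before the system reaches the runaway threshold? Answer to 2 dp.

Current total gain = 0.293 − 0.05 = 0.243.
Margin to runaway = 1 − 0.243 = 0.76.

0.76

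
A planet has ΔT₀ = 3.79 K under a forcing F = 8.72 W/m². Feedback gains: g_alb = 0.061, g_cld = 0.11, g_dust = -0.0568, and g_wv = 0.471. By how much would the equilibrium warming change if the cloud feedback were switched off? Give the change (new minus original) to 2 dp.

-1.92 K

Original: g = 0.5852, ΔT = 3.79/(1−0.5852) = 9.1369 K.
Without cloud: g' = 0.4752, ΔT' = 3.79/(1−0.4752) = 7.2218 K.
Change = 7.2218 − 9.1369 = -1.92 K.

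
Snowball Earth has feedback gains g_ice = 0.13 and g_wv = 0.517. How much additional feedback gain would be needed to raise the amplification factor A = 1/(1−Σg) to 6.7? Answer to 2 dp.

Current total gain = 0.647.
Target gain for A = 6.7: g* = 1 − 1/6.7 = 0.8507.
Additional gain needed = 0.8507 − 0.647 = 0.20.

0.20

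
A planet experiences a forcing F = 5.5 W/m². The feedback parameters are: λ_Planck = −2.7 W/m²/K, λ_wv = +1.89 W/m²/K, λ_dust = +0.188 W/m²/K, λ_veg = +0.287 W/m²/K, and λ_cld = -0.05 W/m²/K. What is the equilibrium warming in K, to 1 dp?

14.3 K

Net feedback parameter λ = (−2.7) + (+1.89) + (+0.188) + (+0.287) + (-0.05) = -0.385 W/m²/K.
ΔT = −F/λ = −5.5/(-0.385) = 14.3 K.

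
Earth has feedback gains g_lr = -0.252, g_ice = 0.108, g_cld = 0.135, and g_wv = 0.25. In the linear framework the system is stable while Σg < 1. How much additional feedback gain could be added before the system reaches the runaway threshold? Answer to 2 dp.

0.76

Current total gain = -0.252 + 0.108 + 0.135 + 0.25 = 0.241.
Margin to runaway = 1 − 0.241 = 0.76.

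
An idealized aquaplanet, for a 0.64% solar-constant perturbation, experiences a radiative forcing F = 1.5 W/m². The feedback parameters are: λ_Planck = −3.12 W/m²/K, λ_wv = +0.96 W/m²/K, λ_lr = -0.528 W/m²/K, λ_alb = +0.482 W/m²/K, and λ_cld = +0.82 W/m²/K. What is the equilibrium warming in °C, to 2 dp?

Net feedback parameter λ = (−3.12) + (+0.96) + (-0.528) + (+0.482) + (+0.82) = -1.386 W/m²/K.
ΔT = −F/λ = −1.5/(-1.386) = 1.08 °C.

1.08 °C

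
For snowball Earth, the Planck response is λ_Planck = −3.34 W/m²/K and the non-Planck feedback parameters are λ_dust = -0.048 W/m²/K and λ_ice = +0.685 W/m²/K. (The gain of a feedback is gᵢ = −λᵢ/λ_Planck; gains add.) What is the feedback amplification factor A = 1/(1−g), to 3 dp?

1.236

Convert to gains: g_dust = -0.048/3.34 = -0.01437; g_ice = 0.685/3.34 = 0.2051.
Total gain g = 0.19073.
A = 1/(1 − 0.19073) = 1.236.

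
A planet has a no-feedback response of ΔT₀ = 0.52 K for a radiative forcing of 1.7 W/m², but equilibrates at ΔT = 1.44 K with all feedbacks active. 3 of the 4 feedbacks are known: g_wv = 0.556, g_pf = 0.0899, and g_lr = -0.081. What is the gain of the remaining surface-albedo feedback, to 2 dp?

0.07

Amplification A = ΔT/ΔT₀ = 1.44/0.52 = 2.769.
Total gain g = 1 − 1/A = 1 − 1/2.769 = 0.6389.
Known gains sum to 0.556 + 0.0899 − 0.081 = 0.5649.
g_alb = 0.6389 − 0.5649 = 0.07.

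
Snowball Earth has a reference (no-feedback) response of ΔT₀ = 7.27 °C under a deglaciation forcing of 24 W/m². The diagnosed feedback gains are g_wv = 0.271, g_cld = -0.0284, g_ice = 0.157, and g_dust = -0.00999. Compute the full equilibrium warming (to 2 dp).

Total gain g = 0.271 − 0.0284 + 0.157 − 0.00999 = 0.38961.
Amplification A = 1/(1 − 0.38961) = 1.638.
ΔT = 7.27 × 1.638 = 11.91 °C.

11.91 °C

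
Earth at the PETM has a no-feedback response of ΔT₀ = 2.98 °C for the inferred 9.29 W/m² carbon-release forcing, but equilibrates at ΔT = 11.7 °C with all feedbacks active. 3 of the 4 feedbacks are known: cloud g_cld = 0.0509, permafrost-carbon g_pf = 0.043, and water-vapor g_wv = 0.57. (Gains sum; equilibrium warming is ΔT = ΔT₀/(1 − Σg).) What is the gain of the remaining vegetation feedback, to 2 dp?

0.08

Amplification A = ΔT/ΔT₀ = 11.7/2.98 = 3.926.
Total gain g = 1 − 1/A = 1 − 1/3.926 = 0.7453.
Known gains sum to 0.0509 + 0.043 + 0.57 = 0.6639.
g_veg = 0.7453 − 0.6639 = 0.08.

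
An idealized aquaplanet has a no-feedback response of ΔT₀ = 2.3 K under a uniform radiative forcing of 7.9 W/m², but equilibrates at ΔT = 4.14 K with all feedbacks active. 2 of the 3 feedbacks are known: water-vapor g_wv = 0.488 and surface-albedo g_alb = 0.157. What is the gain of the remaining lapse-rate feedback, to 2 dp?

-0.20

Amplification A = ΔT/ΔT₀ = 4.14/2.3 = 1.8.
Total gain g = 1 − 1/A = 1 − 1/1.8 = 0.4444.
Known gains sum to 0.488 + 0.157 = 0.645.
g_lr = 0.4444 − 0.645 = -0.20.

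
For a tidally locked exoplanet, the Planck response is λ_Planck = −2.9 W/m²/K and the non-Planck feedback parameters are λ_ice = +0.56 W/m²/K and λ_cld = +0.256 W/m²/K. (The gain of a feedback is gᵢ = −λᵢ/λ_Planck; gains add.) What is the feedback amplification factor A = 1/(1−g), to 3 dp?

Convert to gains: g_ice = 0.56/2.9 = 0.1931; g_cld = 0.256/2.9 = 0.08828.
Total gain g = 0.28138.
A = 1/(1 − 0.28138) = 1.392.

1.392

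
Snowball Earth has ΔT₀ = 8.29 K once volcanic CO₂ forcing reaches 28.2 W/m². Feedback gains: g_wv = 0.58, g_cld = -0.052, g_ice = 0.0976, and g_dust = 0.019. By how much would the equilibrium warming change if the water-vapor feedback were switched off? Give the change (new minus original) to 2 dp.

-14.46 K

Original: g = 0.6446, ΔT = 8.29/(1−0.6446) = 23.3258 K.
Without water-vapor: g' = 0.0646, ΔT' = 8.29/(1−0.0646) = 8.8625 K.
Change = 8.8625 − 23.3258 = -14.46 K.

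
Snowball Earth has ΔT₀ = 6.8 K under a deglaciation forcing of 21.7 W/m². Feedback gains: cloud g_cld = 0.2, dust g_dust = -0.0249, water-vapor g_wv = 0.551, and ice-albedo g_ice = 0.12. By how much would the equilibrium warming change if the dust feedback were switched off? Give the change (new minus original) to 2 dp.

Original: g = 0.8461, ΔT = 6.8/(1−0.8461) = 44.1845 K.
Without dust: g' = 0.871, ΔT' = 6.8/(1−0.871) = 52.7132 K.
Change = 52.7132 − 44.1845 = 8.53 K.

8.53 K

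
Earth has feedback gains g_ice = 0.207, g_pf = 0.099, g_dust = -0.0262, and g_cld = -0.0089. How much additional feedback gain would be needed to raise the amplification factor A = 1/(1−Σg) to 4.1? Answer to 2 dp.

Current total gain = 0.2709.
Target gain for A = 4.1: g* = 1 − 1/4.1 = 0.7561.
Additional gain needed = 0.7561 − 0.2709 = 0.49.

0.49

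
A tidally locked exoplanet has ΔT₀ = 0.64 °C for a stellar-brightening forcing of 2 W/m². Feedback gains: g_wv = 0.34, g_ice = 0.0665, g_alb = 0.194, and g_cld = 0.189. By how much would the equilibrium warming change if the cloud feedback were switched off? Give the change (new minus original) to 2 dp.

-1.44 °C

Original: g = 0.7895, ΔT = 0.64/(1−0.7895) = 3.0404 °C.
Without cloud: g' = 0.6005, ΔT' = 0.64/(1−0.6005) = 1.6020 °C.
Change = 1.6020 − 3.0404 = -1.44 °C.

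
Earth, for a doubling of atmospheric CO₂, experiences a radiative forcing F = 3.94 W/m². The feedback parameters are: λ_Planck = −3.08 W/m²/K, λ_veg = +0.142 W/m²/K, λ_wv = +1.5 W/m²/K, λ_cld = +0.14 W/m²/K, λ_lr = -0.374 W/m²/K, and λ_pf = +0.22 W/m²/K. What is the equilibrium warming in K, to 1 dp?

Net feedback parameter λ = (−3.08) + (+0.142) + (+1.5) + (+0.14) + (-0.374) + (+0.22) = -1.452 W/m²/K.
ΔT = −F/λ = −3.94/(-1.452) = 2.7 K.

2.7 K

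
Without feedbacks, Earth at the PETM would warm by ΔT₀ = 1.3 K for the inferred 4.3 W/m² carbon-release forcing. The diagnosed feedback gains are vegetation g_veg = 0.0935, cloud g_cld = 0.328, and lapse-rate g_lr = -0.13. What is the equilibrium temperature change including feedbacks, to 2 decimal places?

Total gain g = 0.0935 + 0.328 − 0.13 = 0.2915.
Amplification A = 1/(1 − 0.2915) = 1.411.
ΔT = 1.3 × 1.411 = 1.83 K.

1.83 K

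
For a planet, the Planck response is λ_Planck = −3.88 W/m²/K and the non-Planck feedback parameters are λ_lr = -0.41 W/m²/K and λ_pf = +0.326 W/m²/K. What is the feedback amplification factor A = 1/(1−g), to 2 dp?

Convert to gains: g_lr = -0.41/3.88 = -0.1057; g_pf = 0.326/3.88 = 0.08402.
Total gain g = -0.02168.
A = 1/(1 + 0.02168) = 0.98.

0.98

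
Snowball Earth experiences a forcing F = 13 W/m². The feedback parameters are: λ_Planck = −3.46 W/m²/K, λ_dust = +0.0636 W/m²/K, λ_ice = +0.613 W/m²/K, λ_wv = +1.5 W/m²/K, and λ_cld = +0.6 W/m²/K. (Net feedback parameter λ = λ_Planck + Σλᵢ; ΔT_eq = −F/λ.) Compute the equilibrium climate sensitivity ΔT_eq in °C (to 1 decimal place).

Net feedback parameter λ = (−3.46) + (+0.0636) + (+0.613) + (+1.5) + (+0.6) = -0.6834 W/m²/K.
ΔT = −F/λ = −13/(-0.6834) = 19.0 °C.

19.0 °C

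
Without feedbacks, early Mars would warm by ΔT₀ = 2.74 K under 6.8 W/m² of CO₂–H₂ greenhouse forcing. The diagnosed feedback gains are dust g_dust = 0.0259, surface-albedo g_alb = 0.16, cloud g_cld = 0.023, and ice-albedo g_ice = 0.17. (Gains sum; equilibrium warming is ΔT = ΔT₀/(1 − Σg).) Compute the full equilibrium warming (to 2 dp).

4.41 K

Total gain g = 0.0259 + 0.16 + 0.023 + 0.17 = 0.3789.
Amplification A = 1/(1 − 0.3789) = 1.61.
ΔT = 2.74 × 1.61 = 4.41 K.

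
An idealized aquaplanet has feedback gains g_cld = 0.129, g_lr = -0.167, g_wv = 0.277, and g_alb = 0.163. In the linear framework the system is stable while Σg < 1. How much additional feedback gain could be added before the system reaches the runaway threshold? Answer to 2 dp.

Current total gain = 0.129 − 0.167 + 0.277 + 0.163 = 0.402.
Margin to runaway = 1 − 0.402 = 0.60.

0.60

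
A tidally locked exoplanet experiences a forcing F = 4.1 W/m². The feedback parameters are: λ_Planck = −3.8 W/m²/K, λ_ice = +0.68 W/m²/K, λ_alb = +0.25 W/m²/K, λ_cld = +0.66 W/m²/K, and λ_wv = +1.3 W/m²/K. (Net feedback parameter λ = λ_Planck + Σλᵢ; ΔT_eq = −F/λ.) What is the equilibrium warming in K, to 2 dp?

Net feedback parameter λ = (−3.8) + (+0.68) + (+0.25) + (+0.66) + (+1.3) = -0.91 W/m²/K.
ΔT = −F/λ = −4.1/(-0.91) = 4.51 K.

4.51 K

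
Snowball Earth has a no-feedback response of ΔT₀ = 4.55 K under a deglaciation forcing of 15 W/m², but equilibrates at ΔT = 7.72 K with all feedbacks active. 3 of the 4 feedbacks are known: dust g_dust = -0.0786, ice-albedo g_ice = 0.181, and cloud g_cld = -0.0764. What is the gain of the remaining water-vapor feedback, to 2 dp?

0.38

Amplification A = ΔT/ΔT₀ = 7.72/4.55 = 1.697.
Total gain g = 1 − 1/A = 1 − 1/1.697 = 0.4107.
Known gains sum to -0.0786 + 0.181 − 0.0764 = 0.026.
g_wv = 0.4107 − 0.026 = 0.38.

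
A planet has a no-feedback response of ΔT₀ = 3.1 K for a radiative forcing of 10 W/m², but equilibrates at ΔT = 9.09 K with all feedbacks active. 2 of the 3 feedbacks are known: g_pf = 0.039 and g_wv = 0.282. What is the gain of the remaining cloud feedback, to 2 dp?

0.34

Amplification A = ΔT/ΔT₀ = 9.09/3.1 = 2.932.
Total gain g = 1 − 1/A = 1 − 1/2.932 = 0.6589.
Known gains sum to 0.039 + 0.282 = 0.321.
g_cld = 0.6589 − 0.321 = 0.34.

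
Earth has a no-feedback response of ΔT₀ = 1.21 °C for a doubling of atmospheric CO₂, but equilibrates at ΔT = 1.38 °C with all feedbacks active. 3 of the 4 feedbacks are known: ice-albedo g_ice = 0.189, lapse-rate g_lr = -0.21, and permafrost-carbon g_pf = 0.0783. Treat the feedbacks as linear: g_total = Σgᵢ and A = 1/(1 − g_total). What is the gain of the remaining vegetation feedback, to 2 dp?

0.07

Amplification A = ΔT/ΔT₀ = 1.38/1.21 = 1.14.
Total gain g = 1 − 1/A = 1 − 1/1.14 = 0.1228.
Known gains sum to 0.189 − 0.21 + 0.0783 = 0.0573.
g_veg = 0.1228 − 0.0573 = 0.07.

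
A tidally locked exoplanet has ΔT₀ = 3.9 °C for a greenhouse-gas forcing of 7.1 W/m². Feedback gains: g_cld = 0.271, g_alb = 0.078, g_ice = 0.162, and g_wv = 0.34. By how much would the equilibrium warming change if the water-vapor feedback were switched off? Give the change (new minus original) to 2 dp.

Original: g = 0.851, ΔT = 3.9/(1−0.851) = 26.1745 °C.
Without water-vapor: g' = 0.511, ΔT' = 3.9/(1−0.511) = 7.9755 °C.
Change = 7.9755 − 26.1745 = -18.20 °C.

-18.20 °C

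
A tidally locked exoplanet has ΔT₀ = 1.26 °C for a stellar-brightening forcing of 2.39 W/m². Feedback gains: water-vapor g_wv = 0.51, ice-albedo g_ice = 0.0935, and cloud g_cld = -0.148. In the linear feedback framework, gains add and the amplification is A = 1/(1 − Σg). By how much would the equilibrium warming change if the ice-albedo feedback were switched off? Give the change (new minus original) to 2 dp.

Original: g = 0.4555, ΔT = 1.26/(1−0.4555) = 2.3140 °C.
Without ice-albedo: g' = 0.362, ΔT' = 1.26/(1−0.362) = 1.9749 °C.
Change = 1.9749 − 2.3140 = -0.34 °C.

-0.34 °C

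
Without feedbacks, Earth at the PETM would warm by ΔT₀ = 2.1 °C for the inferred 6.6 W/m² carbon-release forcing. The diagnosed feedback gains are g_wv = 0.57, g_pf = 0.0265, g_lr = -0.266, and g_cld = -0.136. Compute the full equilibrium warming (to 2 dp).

Total gain g = 0.57 + 0.0265 − 0.266 − 0.136 = 0.1945.
Amplification A = 1/(1 − 0.1945) = 1.241.
ΔT = 2.1 × 1.241 = 2.61 °C.

2.61 °C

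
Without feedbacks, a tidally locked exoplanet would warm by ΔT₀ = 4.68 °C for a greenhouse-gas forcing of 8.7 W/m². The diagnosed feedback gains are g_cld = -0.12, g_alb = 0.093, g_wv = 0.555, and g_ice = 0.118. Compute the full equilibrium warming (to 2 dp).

13.22 °C

Total gain g = -0.12 + 0.093 + 0.555 + 0.118 = 0.646.
Amplification A = 1/(1 − 0.646) = 2.825.
ΔT = 4.68 × 2.825 = 13.22 °C.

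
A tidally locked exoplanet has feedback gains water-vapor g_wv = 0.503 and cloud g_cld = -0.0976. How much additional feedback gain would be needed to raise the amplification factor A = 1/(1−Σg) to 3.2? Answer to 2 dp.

0.28

Current total gain = 0.4054.
Target gain for A = 3.2: g* = 1 − 1/3.2 = 0.6875.
Additional gain needed = 0.6875 − 0.4054 = 0.28.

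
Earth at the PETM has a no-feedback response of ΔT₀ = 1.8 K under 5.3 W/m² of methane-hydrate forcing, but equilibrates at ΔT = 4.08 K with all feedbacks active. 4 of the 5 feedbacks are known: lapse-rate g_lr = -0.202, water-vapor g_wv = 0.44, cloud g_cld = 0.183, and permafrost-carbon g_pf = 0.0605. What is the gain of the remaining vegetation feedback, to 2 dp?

0.08

Amplification A = ΔT/ΔT₀ = 4.08/1.8 = 2.267.
Total gain g = 1 − 1/A = 1 − 1/2.267 = 0.5589.
Known gains sum to -0.202 + 0.44 + 0.183 + 0.0605 = 0.4815.
g_veg = 0.5589 − 0.4815 = 0.08.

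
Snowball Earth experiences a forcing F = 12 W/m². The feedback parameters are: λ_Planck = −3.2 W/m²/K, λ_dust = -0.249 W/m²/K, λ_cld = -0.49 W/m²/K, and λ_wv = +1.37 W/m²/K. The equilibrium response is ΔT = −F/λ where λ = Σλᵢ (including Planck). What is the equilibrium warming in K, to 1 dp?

4.7 K

Net feedback parameter λ = (−3.2) + (-0.249) + (-0.49) + (+1.37) = -2.569 W/m²/K.
ΔT = −F/λ = −12/(-2.569) = 4.7 K.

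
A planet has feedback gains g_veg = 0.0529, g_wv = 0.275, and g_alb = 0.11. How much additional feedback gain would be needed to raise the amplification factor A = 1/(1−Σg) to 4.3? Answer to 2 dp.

Current total gain = 0.4379.
Target gain for A = 4.3: g* = 1 − 1/4.3 = 0.7674.
Additional gain needed = 0.7674 − 0.4379 = 0.33.

0.33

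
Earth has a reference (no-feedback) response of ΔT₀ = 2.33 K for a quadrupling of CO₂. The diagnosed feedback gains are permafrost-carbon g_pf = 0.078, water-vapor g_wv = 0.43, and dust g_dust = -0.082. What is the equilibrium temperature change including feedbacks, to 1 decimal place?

Total gain g = 0.078 + 0.43 − 0.082 = 0.426.
Amplification A = 1/(1 − 0.426) = 1.742.
ΔT = 2.33 × 1.742 = 4.1 K.

4.1 K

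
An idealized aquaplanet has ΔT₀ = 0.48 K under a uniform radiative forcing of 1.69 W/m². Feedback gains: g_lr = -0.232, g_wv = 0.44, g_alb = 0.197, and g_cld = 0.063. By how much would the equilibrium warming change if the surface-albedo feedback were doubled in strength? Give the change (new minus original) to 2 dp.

0.53 K

Original: g = 0.468, ΔT = 0.48/(1−0.468) = 0.9023 K.
With doubled surface-albedo: g' = 0.665, ΔT' = 0.48/(1−0.665) = 1.4328 K.
Change = 1.4328 − 0.9023 = 0.53 K.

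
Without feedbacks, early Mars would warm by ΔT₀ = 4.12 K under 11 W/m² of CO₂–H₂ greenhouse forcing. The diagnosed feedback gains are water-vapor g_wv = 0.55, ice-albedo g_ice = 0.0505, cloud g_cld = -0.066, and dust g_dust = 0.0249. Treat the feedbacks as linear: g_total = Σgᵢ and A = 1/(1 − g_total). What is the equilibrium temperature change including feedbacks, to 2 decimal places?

9.35 K

Total gain g = 0.55 + 0.0505 − 0.066 + 0.0249 = 0.5594.
Amplification A = 1/(1 − 0.5594) = 2.27.
ΔT = 4.12 × 2.27 = 9.35 K.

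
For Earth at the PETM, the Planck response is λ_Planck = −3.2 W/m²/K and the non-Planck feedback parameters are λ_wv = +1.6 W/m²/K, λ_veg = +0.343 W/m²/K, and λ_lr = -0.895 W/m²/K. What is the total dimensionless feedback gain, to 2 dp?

0.33

Convert to gains: g_wv = 1.6/3.2 = 0.5; g_veg = 0.343/3.2 = 0.1072; g_lr = -0.895/3.2 = -0.2797.
Total gain g = 0.3275.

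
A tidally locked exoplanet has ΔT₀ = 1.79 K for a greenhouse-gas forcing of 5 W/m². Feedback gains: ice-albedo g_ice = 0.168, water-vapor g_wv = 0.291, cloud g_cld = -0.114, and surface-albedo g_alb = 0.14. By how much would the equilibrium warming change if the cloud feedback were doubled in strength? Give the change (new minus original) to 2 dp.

-0.63 K

Original: g = 0.485, ΔT = 1.79/(1−0.485) = 3.4757 K.
With doubled cloud: g' = 0.371, ΔT' = 1.79/(1−0.371) = 2.8458 K.
Change = 2.8458 − 3.4757 = -0.63 K.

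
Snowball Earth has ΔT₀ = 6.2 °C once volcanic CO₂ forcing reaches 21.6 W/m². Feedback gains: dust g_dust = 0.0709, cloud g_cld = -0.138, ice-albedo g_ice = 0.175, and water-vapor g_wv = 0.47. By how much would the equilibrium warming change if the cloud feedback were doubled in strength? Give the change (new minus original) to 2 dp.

-3.62 °C

Original: g = 0.5779, ΔT = 6.2/(1−0.5779) = 14.6885 °C.
With doubled cloud: g' = 0.4399, ΔT' = 6.2/(1−0.4399) = 11.0695 °C.
Change = 11.0695 − 14.6885 = -3.62 °C.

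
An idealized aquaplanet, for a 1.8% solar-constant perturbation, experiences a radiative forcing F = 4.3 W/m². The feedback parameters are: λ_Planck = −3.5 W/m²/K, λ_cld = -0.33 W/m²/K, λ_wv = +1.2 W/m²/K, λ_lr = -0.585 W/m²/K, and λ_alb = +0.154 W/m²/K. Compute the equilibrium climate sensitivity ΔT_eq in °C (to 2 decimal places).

Net feedback parameter λ = (−3.5) + (-0.33) + (+1.2) + (-0.585) + (+0.154) = -3.061 W/m²/K.
ΔT = −F/λ = −4.3/(-3.061) = 1.40 °C.

1.40 °C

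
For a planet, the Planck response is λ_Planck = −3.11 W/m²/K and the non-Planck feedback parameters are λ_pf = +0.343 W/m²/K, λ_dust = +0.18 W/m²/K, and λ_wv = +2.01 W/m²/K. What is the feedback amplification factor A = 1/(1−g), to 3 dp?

Convert to gains: g_pf = 0.343/3.11 = 0.1103; g_dust = 0.18/3.11 = 0.05788; g_wv = 2.01/3.11 = 0.6463.
Total gain g = 0.81448.
A = 1/(1 − 0.81448) = 5.390.

5.390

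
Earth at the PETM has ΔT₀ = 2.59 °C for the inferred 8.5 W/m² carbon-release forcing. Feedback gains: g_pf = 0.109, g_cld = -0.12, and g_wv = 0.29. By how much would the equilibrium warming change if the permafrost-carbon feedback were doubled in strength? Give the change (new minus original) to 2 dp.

0.64 °C

Original: g = 0.279, ΔT = 2.59/(1−0.279) = 3.5922 °C.
With doubled permafrost-carbon: g' = 0.388, ΔT' = 2.59/(1−0.388) = 4.2320 °C.
Change = 4.2320 − 3.5922 = 0.64 °C.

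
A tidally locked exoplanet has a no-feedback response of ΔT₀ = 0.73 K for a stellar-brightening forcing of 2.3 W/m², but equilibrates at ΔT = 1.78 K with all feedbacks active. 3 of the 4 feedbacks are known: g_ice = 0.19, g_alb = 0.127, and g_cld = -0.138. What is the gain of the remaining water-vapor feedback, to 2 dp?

Amplification A = ΔT/ΔT₀ = 1.78/0.73 = 2.438.
Total gain g = 1 − 1/A = 1 − 1/2.438 = 0.5898.
Known gains sum to 0.19 + 0.127 − 0.138 = 0.179.
g_wv = 0.5898 − 0.179 = 0.41.

0.41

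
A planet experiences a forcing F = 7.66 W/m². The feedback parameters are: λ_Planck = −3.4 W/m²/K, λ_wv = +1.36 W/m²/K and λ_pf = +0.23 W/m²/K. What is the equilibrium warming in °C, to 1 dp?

4.2 °C

Net feedback parameter λ = (−3.4) + (+1.36) + (+0.23) = -1.81 W/m²/K.
ΔT = −F/λ = −7.66/(-1.81) = 4.2 °C.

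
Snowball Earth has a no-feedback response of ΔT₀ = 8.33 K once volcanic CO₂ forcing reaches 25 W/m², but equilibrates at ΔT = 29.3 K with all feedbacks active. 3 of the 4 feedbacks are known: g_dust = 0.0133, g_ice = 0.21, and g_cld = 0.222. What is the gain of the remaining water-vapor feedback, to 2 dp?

Amplification A = ΔT/ΔT₀ = 29.3/8.33 = 3.517.
Total gain g = 1 − 1/A = 1 − 1/3.517 = 0.7157.
Known gains sum to 0.0133 + 0.21 + 0.222 = 0.4453.
g_wv = 0.7157 − 0.4453 = 0.27.

0.27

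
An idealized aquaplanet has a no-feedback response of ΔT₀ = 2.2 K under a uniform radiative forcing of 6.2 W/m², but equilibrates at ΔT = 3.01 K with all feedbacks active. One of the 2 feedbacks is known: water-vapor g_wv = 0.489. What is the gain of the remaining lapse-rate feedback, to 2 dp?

Amplification A = ΔT/ΔT₀ = 3.01/2.2 = 1.368.
Total gain g = 1 − 1/A = 1 − 1/1.368 = 0.269.
The known gain is 0.489.
g_lr = 0.269 − 0.489 = -0.22.

-0.22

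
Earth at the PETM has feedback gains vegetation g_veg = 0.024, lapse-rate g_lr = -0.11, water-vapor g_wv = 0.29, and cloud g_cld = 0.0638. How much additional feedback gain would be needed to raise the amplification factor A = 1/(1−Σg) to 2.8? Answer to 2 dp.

0.38

Current total gain = 0.2678.
Target gain for A = 2.8: g* = 1 − 1/2.8 = 0.6429.
Additional gain needed = 0.6429 − 0.2678 = 0.38.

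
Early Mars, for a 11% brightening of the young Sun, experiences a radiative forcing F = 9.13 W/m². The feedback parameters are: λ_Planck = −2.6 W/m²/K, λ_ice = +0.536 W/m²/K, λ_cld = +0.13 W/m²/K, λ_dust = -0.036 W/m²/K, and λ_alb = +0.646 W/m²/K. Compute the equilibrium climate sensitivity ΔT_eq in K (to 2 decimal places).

6.90 K

Net feedback parameter λ = (−2.6) + (+0.536) + (+0.13) + (-0.036) + (+0.646) = -1.324 W/m²/K.
ΔT = −F/λ = −9.13/(-1.324) = 6.90 K.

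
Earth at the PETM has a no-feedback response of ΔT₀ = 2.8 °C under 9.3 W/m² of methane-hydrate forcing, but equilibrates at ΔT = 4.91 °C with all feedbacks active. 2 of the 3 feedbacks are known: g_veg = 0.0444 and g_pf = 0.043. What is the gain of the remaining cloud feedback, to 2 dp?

0.34

Amplification A = ΔT/ΔT₀ = 4.91/2.8 = 1.754.
Total gain g = 1 − 1/A = 1 − 1/1.754 = 0.4299.
Known gains sum to 0.0444 + 0.043 = 0.0874.
g_cld = 0.4299 − 0.0874 = 0.34.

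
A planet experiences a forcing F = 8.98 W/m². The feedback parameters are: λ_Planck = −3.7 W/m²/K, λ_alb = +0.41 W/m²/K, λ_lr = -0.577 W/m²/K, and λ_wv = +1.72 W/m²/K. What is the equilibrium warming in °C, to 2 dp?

4.18 °C

Net feedback parameter λ = (−3.7) + (+0.41) + (-0.577) + (+1.72) = -2.147 W/m²/K.
ΔT = −F/λ = −8.98/(-2.147) = 4.18 °C.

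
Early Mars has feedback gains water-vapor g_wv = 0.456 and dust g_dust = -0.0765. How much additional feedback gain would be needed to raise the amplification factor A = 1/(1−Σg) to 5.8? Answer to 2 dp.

0.45

Current total gain = 0.3795.
Target gain for A = 5.8: g* = 1 − 1/5.8 = 0.8276.
Additional gain needed = 0.8276 − 0.3795 = 0.45.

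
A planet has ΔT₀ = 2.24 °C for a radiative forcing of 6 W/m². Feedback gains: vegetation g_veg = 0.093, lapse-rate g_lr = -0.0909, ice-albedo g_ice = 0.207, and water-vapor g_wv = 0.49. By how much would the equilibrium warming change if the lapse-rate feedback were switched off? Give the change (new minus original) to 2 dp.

Original: g = 0.6991, ΔT = 2.24/(1−0.6991) = 7.4443 °C.
Without lapse-rate: g' = 0.79, ΔT' = 2.24/(1−0.79) = 10.6667 °C.
Change = 10.6667 − 7.4443 = 3.22 °C.

3.22 °C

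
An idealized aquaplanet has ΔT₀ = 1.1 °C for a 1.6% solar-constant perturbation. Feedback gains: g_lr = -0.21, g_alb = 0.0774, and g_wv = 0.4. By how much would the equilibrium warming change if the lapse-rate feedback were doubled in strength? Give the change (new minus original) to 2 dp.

Original: g = 0.2674, ΔT = 1.1/(1−0.2674) = 1.5015 °C.
With doubled lapse-rate: g' = 0.0574, ΔT' = 1.1/(1−0.0574) = 1.1670 °C.
Change = 1.1670 − 1.5015 = -0.33 °C.

-0.33 °C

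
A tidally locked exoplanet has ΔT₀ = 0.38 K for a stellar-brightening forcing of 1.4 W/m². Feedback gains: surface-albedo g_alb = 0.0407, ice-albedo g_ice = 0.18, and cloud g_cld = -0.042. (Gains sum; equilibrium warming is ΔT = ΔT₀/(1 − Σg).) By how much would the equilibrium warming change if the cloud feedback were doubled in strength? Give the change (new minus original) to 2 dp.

Original: g = 0.1787, ΔT = 0.38/(1−0.1787) = 0.4627 K.
With doubled cloud: g' = 0.1367, ΔT' = 0.38/(1−0.1367) = 0.4402 K.
Change = 0.4402 − 0.4627 = -0.02 K.

-0.02 K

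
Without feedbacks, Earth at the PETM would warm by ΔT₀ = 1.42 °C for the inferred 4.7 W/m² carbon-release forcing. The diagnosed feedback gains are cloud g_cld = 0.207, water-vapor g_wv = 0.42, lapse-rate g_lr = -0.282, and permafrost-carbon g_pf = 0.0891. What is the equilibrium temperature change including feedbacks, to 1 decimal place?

Total gain g = 0.207 + 0.42 − 0.282 + 0.0891 = 0.4341.
Amplification A = 1/(1 − 0.4341) = 1.767.
ΔT = 1.42 × 1.767 = 2.5 °C.

2.5 °C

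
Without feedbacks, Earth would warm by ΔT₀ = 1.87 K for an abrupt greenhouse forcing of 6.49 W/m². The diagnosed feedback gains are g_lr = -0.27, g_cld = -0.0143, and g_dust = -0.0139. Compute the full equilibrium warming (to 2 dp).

1.44 K

Total gain g = -0.27 − 0.0143 − 0.0139 = -0.2982.
Amplification A = 1/(1 + 0.2982) = 0.7703.
ΔT = 1.87 × 0.7703 = 1.44 K.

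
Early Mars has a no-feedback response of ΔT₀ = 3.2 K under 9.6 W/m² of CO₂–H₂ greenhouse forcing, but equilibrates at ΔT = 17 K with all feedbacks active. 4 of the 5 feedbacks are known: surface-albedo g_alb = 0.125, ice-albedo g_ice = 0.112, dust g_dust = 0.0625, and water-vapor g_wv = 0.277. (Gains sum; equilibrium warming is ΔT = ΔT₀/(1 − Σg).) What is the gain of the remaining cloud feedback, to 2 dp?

0.24

Amplification A = ΔT/ΔT₀ = 17/3.2 = 5.312.
Total gain g = 1 − 1/A = 1 − 1/5.312 = 0.8117.
Known gains sum to 0.125 + 0.112 + 0.0625 + 0.277 = 0.5765.
g_cld = 0.8117 − 0.5765 = 0.24.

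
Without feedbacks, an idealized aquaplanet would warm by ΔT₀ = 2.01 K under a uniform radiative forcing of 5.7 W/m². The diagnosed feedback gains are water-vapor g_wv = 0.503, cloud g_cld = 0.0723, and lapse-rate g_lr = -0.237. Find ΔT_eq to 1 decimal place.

3.0 K

Total gain g = 0.503 + 0.0723 − 0.237 = 0.3383.
Amplification A = 1/(1 − 0.3383) = 1.511.
ΔT = 2.01 × 1.511 = 3.0 K.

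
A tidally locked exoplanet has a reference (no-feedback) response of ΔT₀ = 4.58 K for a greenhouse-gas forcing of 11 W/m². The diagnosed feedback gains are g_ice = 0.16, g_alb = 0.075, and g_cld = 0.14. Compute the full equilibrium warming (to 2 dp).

Total gain g = 0.16 + 0.075 + 0.14 = 0.375.
Amplification A = 1/(1 − 0.375) = 1.6.
ΔT = 4.58 × 1.6 = 7.33 K.

7.33 K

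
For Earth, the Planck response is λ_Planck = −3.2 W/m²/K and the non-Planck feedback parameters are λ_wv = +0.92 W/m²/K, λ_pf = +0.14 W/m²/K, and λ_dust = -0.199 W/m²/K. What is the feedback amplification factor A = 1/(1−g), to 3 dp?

1.368

Convert to gains: g_wv = 0.92/3.2 = 0.2875; g_pf = 0.14/3.2 = 0.04375; g_dust = -0.199/3.2 = -0.06219.
Total gain g = 0.26906.
A = 1/(1 − 0.26906) = 1.368.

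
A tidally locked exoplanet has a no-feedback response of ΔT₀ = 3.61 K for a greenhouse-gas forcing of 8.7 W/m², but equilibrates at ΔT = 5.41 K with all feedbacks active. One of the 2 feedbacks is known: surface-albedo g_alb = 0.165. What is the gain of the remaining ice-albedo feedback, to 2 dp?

Amplification A = ΔT/ΔT₀ = 5.41/3.61 = 1.499.
Total gain g = 1 − 1/A = 1 − 1/1.499 = 0.3329.
The known gain is 0.165.
g_ice = 0.3329 − 0.165 = 0.17.

0.17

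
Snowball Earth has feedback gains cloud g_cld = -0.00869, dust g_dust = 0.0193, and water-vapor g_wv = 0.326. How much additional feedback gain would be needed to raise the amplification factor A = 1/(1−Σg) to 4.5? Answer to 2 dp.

0.44

Current total gain = 0.33661.
Target gain for A = 4.5: g* = 1 − 1/4.5 = 0.7778.
Additional gain needed = 0.7778 − 0.33661 = 0.44.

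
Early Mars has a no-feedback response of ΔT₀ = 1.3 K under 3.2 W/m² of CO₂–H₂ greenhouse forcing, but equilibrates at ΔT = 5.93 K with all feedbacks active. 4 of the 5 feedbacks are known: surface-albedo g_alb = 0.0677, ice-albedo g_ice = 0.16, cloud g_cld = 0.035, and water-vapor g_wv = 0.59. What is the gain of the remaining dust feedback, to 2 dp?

-0.07

Amplification A = ΔT/ΔT₀ = 5.93/1.3 = 4.562.
Total gain g = 1 − 1/A = 1 − 1/4.562 = 0.7808.
Known gains sum to 0.0677 + 0.16 + 0.035 + 0.59 = 0.8527.
g_dust = 0.7808 − 0.8527 = -0.07.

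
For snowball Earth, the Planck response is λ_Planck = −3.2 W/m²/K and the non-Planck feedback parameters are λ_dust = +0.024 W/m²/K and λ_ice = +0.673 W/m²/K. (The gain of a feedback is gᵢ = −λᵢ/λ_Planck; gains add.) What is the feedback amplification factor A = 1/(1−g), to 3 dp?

1.278

Convert to gains: g_dust = 0.024/3.2 = 0.0075; g_ice = 0.673/3.2 = 0.2103.
Total gain g = 0.2178.
A = 1/(1 − 0.2178) = 1.278.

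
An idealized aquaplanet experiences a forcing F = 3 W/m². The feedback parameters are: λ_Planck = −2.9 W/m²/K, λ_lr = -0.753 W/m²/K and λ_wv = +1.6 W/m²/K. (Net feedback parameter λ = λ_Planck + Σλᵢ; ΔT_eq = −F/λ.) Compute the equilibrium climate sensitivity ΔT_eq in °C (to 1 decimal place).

Net feedback parameter λ = (−2.9) + (-0.753) + (+1.6) = -2.053 W/m²/K.
ΔT = −F/λ = −3/(-2.053) = 1.5 °C.

1.5 °C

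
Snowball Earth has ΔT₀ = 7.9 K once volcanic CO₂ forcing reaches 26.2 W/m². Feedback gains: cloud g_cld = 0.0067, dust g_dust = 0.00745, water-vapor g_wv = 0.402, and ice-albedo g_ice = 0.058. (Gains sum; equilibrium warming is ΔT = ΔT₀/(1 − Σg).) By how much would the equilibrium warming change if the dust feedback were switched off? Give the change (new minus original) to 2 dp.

Original: g = 0.47415, ΔT = 7.9/(1−0.47415) = 15.0233 K.
Without dust: g' = 0.4667, ΔT' = 7.9/(1−0.4667) = 14.8134 K.
Change = 14.8134 − 15.0233 = -0.21 K.

-0.21 K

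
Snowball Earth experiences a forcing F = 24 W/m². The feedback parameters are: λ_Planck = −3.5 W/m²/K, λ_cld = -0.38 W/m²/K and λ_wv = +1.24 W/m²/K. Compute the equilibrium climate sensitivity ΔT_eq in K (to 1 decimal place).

9.1 K

Net feedback parameter λ = (−3.5) + (-0.38) + (+1.24) = -2.64 W/m²/K.
ΔT = −F/λ = −24/(-2.64) = 9.1 K.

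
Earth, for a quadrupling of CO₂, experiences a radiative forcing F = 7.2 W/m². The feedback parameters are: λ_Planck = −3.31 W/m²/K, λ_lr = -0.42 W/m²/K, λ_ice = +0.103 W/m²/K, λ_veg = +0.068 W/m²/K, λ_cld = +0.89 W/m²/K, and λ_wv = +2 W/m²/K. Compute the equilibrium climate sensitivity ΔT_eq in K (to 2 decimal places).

10.76 K

Net feedback parameter λ = (−3.31) + (-0.42) + (+0.103) + (+0.068) + (+0.89) + (+2) = -0.669 W/m²/K.
ΔT = −F/λ = −7.2/(-0.669) = 10.76 K.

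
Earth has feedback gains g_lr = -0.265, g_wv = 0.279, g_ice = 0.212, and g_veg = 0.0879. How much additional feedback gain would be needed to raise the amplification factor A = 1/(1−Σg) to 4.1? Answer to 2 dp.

0.44

Current total gain = 0.3139.
Target gain for A = 4.1: g* = 1 − 1/4.1 = 0.7561.
Additional gain needed = 0.7561 − 0.3139 = 0.44.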